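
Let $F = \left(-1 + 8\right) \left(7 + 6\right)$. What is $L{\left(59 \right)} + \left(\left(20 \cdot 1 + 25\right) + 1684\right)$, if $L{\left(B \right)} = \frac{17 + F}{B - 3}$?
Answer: $\frac{24233}{14} \approx 1730.9$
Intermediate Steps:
$F = 91$ ($F = 7 \cdot 13 = 91$)
$L{\left(B \right)} = \frac{108}{-3 + B}$ ($L{\left(B \right)} = \frac{17 + 91}{B - 3} = \frac{108}{-3 + B}$)
$L{\left(59 \right)} + \left(\left(20 \cdot 1 + 25\right) + 1684\right) = \frac{108}{-3 + 59} + \left(\left(20 \cdot 1 + 25\right) + 1684\right) = \frac{108}{56} + \left(\left(20 + 25\right) + 1684\right) = 108 \cdot \frac{1}{56} + \left(45 + 1684\right) = \frac{27}{14} + 1729 = \frac{24233}{14}$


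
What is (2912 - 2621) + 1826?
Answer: 2117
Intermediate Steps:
(2912 - 2621) + 1826 = 291 + 1826 = 2117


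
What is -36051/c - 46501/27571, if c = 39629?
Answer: -2836750250/1092611159 ≈ -2.5963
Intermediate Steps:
-36051/c - 46501/27571 = -36051/39629 - 46501/27571 = -2836750250/1092611159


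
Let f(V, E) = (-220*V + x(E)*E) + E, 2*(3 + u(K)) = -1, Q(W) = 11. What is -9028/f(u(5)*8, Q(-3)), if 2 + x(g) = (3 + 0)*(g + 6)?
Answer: -74/55 ≈ -1.3455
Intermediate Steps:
x(g) = 16 + 3*g (x(g) = -2 + (3 + 0)*(g + 6) = -2 + 3*(6 + g) = -2 + (18 + 3*g) = 16 + 3*g)
u(K) = -7/2 (u(K) = -3 + (1/2)*(-1) = -3 - 1/2 = -7/2)
f(V, E) = E - 220*V + E*(16 + 3*E) (f(V, E) = (-220*V + (16 + 3*E)*E) + E = (-220*V + E*(16 + 3*E)) + E = E - 220*V + E*(16 + 3*E))
-9028/f(u(5)*8, Q(-3)) = -9028/(11 - (-770)*8 + 11*(16 + 3*11)) = -9028/(11 - 220*(-28) + 11*(16 + 33)) = -9028/(11 + 6160 + 11*49) = -9028/(11 + 6160 + 539) = -9028/6710 = -9028*1/6710 = -74/55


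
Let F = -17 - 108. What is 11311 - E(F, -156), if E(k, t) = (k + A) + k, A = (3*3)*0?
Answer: 11561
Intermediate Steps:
A = 0 (A = 9*0 = 0)
F = -125
E(k, t) = 2*k (E(k, t) = (k + 0) + k = k + k = 2*k)
11311 - E(F, -156) = 11311 - 2*(-125) = 11311 - 1*(-250) = 11311 + 250 = 11561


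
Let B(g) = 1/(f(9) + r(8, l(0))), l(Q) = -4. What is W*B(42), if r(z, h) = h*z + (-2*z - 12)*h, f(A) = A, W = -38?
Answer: -38/89 ≈ -0.42697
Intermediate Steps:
r(z, h) = h*z + h*(-12 - 2*z) (r(z, h) = h*z + (-12 - 2*z)*h = h*z + h*(-12 - 2*z))
B(g) = 1/89 (B(g) = 1/(9 - 1*(-4)*(12 + 8)) = 1/(9 - 1*(-4)*20) = 1/(9 + 80) = 1/89)
W*B(42) = -38*1/89 = -38/89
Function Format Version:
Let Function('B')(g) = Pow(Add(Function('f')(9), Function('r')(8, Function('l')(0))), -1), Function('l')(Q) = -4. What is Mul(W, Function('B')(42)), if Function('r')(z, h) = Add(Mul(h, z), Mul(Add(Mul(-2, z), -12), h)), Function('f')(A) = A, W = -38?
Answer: Rational(-38, 89) ≈ -0.42697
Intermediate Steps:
Function('r')(z, h) = Add(Mul(h, z), Mul(h, Add(-12, Mul(-2, z)))) (Function('r')(z, h) = Add(Mul(h, z), Mul(Add(-12, Mul(-2, z)), h)) = Add(Mul(h, z), Mul(h, Add(-12, Mul(-2, z)))))
Function('B')(g) = Rational(1, 89) (Function('B')(g) = Pow(Add(9, Mul(-1, -4, Add(12, 8))), -1) = Pow(Add(9, Mul(-1, -4, 20)), -1) = Pow(Add(9, 80), -1) = Pow(89, -1) = Rational(1, 89))
Mul(W, Function('B')(42)) = Mul(-38, Rational(1, 89)) = Rational(-38, 89)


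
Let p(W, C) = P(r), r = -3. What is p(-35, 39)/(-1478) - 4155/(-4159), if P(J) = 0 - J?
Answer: 6128613/6147002 ≈ 0.99701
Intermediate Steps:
P(J) = -J
p(W, C) = 3 (p(W, C) = -1*(-3) = 3)
p(-35, 39)/(-1478) - 4155/(-4159) = 3/(-1478) - 4155/(-4159) = 3*(-1/1478) - 4155*(-1/4159) = -3/1478 + 4155/4159 = 6128613/6147002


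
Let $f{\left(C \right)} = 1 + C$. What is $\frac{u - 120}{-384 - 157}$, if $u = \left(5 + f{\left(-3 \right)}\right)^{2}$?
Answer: $\frac{111}{541} \approx 0.20518$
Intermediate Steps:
$u = 9$ ($u = \left(5 + \left(1 - 3\right)\right)^{2} = \left(5 - 2\right)^{2} = 3^{2} = 9$)
$\frac{u - 120}{-384 - 157} = \frac{9 - 120}{-384 - 157} = - \frac{111}{-541} = \left(-111\right) \left(- \frac{1}{541}\right) = \frac{111}{541}$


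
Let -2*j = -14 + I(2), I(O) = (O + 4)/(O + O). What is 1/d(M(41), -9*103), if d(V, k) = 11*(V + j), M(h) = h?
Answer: 4/2079 ≈ 0.0019240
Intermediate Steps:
I(O) = (4 + O)/(2*O) (I(O) = (4 + O)/((2*O)) = (4 + O)*(1/(2*O)) = (4 + O)/(2*O))
j = 25/4 (j = -(-14 + (½)*(4 + 2)/2)/2 = -(-14 + (½)*(½)*6)/2 = -(-14 + 3/2)/2 = -½*(-25/2) = 25/4 ≈ 6.2500)
d(V, k) = 275/4 + 11*V (d(V, k) = 11*(V + 25/4) = 11*(25/4 + V) = 275/4 + 11*V)
1/d(M(41), -9*103) = 1/(275/4 + 11*41) = 1/(275/4 + 451) = 1/(2079/4) = 4/2079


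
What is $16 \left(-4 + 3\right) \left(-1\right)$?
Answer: $16$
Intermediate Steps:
$16 \left(-4 + 3\right) \left(-1\right) = 16 \left(-1\right) \left(-1\right) = \left(-16\right) \left(-1\right) = 16$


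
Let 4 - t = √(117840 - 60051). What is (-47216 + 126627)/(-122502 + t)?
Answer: -9727688678/15005702215 + 238233*√6421/15005702215 ≈ -0.64699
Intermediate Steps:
t = 4 - 3*√6421 (t = 4 - √(117840 - 60051) = 4 - √57789 = 4 - 3*√6421 ≈ -236.39)
(-47216 + 126627)/(-122502 + t) = (-47216 + 126627)/(-122502 + (4 - 3*√6421)) = 79411/(-122498 - 3*√6421)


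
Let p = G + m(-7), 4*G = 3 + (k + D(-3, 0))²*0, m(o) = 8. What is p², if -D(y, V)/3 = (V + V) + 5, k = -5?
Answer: 1225/16 ≈ 76.563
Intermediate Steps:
D(y, V) = -15 - 6*V (D(y, V) = -3*((V + V) + 5) = -3*(2*V + 5) = -3*(5 + 2*V) = -15 - 6*V)
G = ¾ (G = (3 + (-5 + (-15 - 6*0))²*0)/4 = (3 + (-5 + (-15 + 0))²*0)/4 = (3 + (-5 - 15)²*0)/4 = (3 + (-20)²*0)/4 = (3 + 400*0)/4 = (3 + 0)/4 = (¼)*3 = ¾ ≈ 0.75000)
p = 35/4 (p = ¾ + 8 = 35/4 ≈ 8.7500)
p² = (35/4)² = 1225/16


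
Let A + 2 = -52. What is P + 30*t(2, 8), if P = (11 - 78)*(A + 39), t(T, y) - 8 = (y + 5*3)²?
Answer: 17115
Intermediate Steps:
A = -54 (A = -2 - 52 = -54)
t(T, y) = 8 + (15 + y)² (t(T, y) = 8 + (y + 5*3)² = 8 + (y + 15)² = 8 + (15 + y)²)
P = 1005 (P = (11 - 78)*(-54 + 39) = -67*(-15) = 1005)
P + 30*t(2, 8) = 1005 + 30*(8 + (15 + 8)²) = 1005 + 30*(8 + 23²) = 1005 + 30*(8 + 529) = 1005 + 30*537 = 1005 + 16110 = 17115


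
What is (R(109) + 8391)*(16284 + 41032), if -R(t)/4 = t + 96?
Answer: 433939436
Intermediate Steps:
R(t) = -384 - 4*t (R(t) = -4*(t + 96) = -4*(96 + t) = -384 - 4*t)
(R(109) + 8391)*(16284 + 41032) = ((-384 - 4*109) + 8391)*(16284 + 41032) = ((-384 - 436) + 8391)*57316 = (-820 + 8391)*57316 = 7571*57316 = 433939436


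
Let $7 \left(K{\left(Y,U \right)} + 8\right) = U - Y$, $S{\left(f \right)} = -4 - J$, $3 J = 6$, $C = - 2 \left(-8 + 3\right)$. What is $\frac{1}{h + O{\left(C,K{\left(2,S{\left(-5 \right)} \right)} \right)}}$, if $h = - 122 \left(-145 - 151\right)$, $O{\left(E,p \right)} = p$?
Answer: $\frac{7}{252720} \approx 2.7699 \cdot 10^{-5}$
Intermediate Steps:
$C = 10$ ($C = \left(-2\right) \left(-5\right) = 10$)
$J = 2$ ($J = \frac{1}{3} \cdot 6 = 2$)
$S{\left(f \right)} = -6$ ($S{\left(f \right)} = -4 - 2 = -6$)
$K{\left(Y,U \right)} = -8 - \frac{Y}{7} + \frac{U}{7}$ ($K{\left(Y,U \right)} = -8 + \frac{U - Y}{7} = -8 + \left(- \frac{Y}{7} + \frac{U}{7}\right) = -8 - \frac{Y}{7} + \frac{U}{7}$)
$h = 36112$ ($h = \left(-122\right) \left(-296\right) = 36112$)
$\frac{1}{h + O{\left(C,K{\left(2,S{\left(-5 \right)} \right)} \right)}} = \frac{1}{36112 - \frac{64}{7}} = \frac{1}{\frac{252720}{7}} = \frac{7}{252720}$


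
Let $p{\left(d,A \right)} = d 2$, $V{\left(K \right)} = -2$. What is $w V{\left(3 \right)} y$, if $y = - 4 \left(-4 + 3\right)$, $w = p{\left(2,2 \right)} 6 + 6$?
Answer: $-240$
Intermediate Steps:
$p{\left(d,A \right)} = 2 d$
$w = 30$ ($w = 2 \cdot 2 \cdot 6 + 6 = 4 \cdot 6 + 6 = 24 + 6 = 30$)
$y = 4$ ($y = \left(-4\right) \left(-1\right) = 4$)
$w V{\left(3 \right)} y = 30 \left(-2\right) 4 = \left(-60\right) 4 = -240$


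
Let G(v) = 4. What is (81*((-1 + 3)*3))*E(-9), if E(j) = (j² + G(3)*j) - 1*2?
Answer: 20898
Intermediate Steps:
E(j) = -2 + j² + 4*j (E(j) = (j² + 4*j) - 1*2 = (j² + 4*j) - 2 = -2 + j² + 4*j)
(81*((-1 + 3)*3))*E(-9) = (81*((-1 + 3)*3))*(-2 + (-9)² + 4*(-9)) = (81*(2*3))*(-2 + 81 - 36) = (81*6)*43 = 486*43 = 20898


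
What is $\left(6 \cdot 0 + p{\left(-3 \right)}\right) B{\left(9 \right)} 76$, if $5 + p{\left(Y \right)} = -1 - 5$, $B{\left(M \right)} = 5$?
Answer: $-4180$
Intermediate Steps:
$p{\left(Y \right)} = -11$ ($p{\left(Y \right)} = -5 - 6 = -11$)
$\left(6 \cdot 0 + p{\left(-3 \right)}\right) B{\left(9 \right)} 76 = \left(6 \cdot 0 - 11\right) 5 \cdot 76 = \left(0 - 11\right) 5 \cdot 76 = \left(-11\right) 5 \cdot 76 = \left(-55\right) 76 = -4180$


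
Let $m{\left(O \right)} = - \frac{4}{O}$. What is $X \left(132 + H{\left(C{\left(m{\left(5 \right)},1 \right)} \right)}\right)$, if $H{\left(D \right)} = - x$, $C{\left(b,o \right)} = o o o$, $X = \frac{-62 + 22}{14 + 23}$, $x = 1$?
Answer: $- \frac{5240}{37} \approx -141.62$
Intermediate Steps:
$X = - \frac{40}{37} \approx -1.0811$
$C{\left(b,o \right)} = o^{3}$ ($C{\left(b,o \right)} = o^{2} o = o^{3}$)
$H{\left(D \right)} = -1$ ($H{\left(D \right)} = \left(-1\right) 1 = -1$)
$X \left(132 + H{\left(C{\left(m{\left(5 \right)},1 \right)} \right)}\right) = - \frac{40 \left(132 - 1\right)}{37} = \left(- \frac{40}{37}\right) 131 = - \frac{5240}{37}$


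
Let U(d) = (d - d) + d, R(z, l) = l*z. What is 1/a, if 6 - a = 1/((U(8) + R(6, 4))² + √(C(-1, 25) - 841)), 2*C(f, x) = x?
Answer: 6295403/37766275 - I*√3314/75532550 ≈ 0.16669 - 7.6215e-7*I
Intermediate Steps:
C(f, x) = x/2
U(d) = d (U(d) = 0 + d = d)
a = 6 - 1/(1024 + I*√3314/2) (a = 6 - 1/((8 + 4*6)² + √((½)*25 - 841)) = 6 - 1/((8 + 24)² + √(25/2 - 841)) = 6 - 1/(32² + √(-1657/2)) = 6 - 1/(1024 + I*√3314/2) ≈ 5.999 + 2.7429e-5*I)
1/a = 1/(12590806/2098809 + I*√3314/2098809)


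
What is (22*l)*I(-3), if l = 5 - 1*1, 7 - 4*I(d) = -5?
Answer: 264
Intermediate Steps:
I(d) = 3 (I(d) = 7/4 - ¼*(-5) = 7/4 + 5/4 = 3)
l = 4 (l = 5 - 1 = 4)
(22*l)*I(-3) = (22*4)*3 = 88*3 = 264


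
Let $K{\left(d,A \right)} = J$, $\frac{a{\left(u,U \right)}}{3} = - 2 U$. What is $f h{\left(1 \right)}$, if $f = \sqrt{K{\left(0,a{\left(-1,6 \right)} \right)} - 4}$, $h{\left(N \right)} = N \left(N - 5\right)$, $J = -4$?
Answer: $- 8 i \sqrt{2} \approx - 11.314 i$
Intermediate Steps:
$a{\left(u,U \right)} = - 6 U$ ($a{\left(u,U \right)} = 3 \left(- 2 U\right) = - 6 U$)
$K{\left(d,A \right)} = -4$
$h{\left(N \right)} = N \left(-5 + N\right)$
$f = 2 i \sqrt{2}$ ($f = \sqrt{-4 - 4} = \sqrt{-8} = 2 i \sqrt{2} \approx 2.8284 i$)
$f h{\left(1 \right)} = 2 i \sqrt{2} \cdot 1 \left(-5 + 1\right) = 2 i \sqrt{2} \cdot 1 \left(-4\right) = 2 i \sqrt{2} \left(-4\right) = - 8 i \sqrt{2}$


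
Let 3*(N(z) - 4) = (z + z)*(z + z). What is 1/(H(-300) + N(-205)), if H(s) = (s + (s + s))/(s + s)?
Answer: 6/336233 ≈ 1.7845e-5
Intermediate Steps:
N(z) = 4 + 4*z**2/3 (N(z) = 4 + ((z + z)*(z + z))/3 = 4 + ((2*z)*(2*z))/3 = 4 + (4*z**2)/3 = 4 + 4*z**2/3)
H(s) = 3/2 (H(s) = (s + 2*s)/((2*s)) = (3*s)*(1/(2*s)) = 3/2)
1/(H(-300) + N(-205)) = 1/(3/2 + (4 + (4/3)*(-205)**2)) = 1/(3/2 + (4 + (4/3)*42025)) = 1/(3/2 + (4 + 168100/3)) = 1/(3/2 + 168112/3) = 1/(336233/6) = 6/336233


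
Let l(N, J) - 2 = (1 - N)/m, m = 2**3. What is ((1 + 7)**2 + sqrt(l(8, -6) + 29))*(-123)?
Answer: -7872 - 123*sqrt(482)/4 ≈ -8547.1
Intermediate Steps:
m = 8
l(N, J) = 17/8 - N/8 (l(N, J) = 2 + (1 - N)/8 = 2 + (1 - N)*(1/8) = 2 + (1/8 - N/8) = 17/8 - N/8)
((1 + 7)**2 + sqrt(l(8, -6) + 29))*(-123) = ((1 + 7)**2 + sqrt((17/8 - 1/8*8) + 29))*(-123) = (8**2 + sqrt((17/8 - 1) + 29))*(-123) = (64 + sqrt(9/8 + 29))*(-123) = (64 + sqrt(241/8))*(-123) = (64 + sqrt(482)/4)*(-123) = -7872 - 123*sqrt(482)/4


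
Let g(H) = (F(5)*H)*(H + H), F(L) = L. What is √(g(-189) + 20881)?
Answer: √378091 ≈ 614.89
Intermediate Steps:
g(H) = 10*H² (g(H) = (5*H)*(H + H) = (5*H)*(2*H) = 10*H²)
√(g(-189) + 20881) = √(10*(-189)² + 20881) = √(10*35721 + 20881) = √(357210 + 20881) = √378091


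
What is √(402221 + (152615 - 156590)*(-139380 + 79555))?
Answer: 2*√59551649 ≈ 15434.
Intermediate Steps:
√(402221 + (152615 - 156590)*(-139380 + 79555)) = √(402221 - 3975*(-59825)) = √(402221 + 237804375) = √238206596 = 2*√59551649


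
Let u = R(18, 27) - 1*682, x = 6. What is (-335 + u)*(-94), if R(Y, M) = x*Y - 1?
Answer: 85540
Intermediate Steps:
R(Y, M) = -1 + 6*Y (R(Y, M) = 6*Y - 1 = -1 + 6*Y)
u = -575 (u = (-1 + 6*18) - 1*682 = (-1 + 108) - 682 = 107 - 682 = -575)
(-335 + u)*(-94) = (-335 - 575)*(-94) = -910*(-94) = 85540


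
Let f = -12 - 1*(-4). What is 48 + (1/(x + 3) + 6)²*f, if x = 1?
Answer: -529/2 ≈ -264.50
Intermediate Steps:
f = -8 (f = -12 + 4 = -8)
48 + (1/(x + 3) + 6)²*f = 48 + (1/(1 + 3) + 6)²*(-8) = 48 + (1/4 + 6)²*(-8) = 48 + (¼ + 6)²*(-8) = 48 + (25/4)²*(-8) = 48 + (625/16)*(-8) = 48 - 625/2 = -529/2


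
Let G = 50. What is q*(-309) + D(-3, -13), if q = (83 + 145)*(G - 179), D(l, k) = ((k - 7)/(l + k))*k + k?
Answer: 36353115/4 ≈ 9.0883e+6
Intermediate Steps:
D(l, k) = k + k*(-7 + k)/(k + l) (D(l, k) = ((-7 + k)/(k + l))*k + k = k*(-7 + k)/(k + l) + k = k + k*(-7 + k)/(k + l))
q = -29412 (q = (83 + 145)*(50 - 179) = 228*(-129) = -29412)
q*(-309) + D(-3, -13) = -29412*(-309) - 13*(-7 - 3 + 2*(-13))/(-13 - 3) = 9088308 - 13*(-7 - 3 - 26)/(-16) = 9088308 - 13*(-1/16)*(-36) = 9088308 - 117/4 = 36353115/4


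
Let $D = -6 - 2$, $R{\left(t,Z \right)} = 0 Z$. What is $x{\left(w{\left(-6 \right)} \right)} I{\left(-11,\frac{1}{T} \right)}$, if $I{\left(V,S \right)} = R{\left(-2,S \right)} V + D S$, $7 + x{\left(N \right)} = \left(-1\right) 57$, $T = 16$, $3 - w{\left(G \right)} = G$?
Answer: $32$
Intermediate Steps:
$w{\left(G \right)} = 3 - G$
$R{\left(t,Z \right)} = 0$
$x{\left(N \right)} = -64$ ($x{\left(N \right)} = -7 - 57 = -64$)
$D = -8$ ($D = -6 - 2 = -8$)
$I{\left(V,S \right)} = - 8 S$ ($I{\left(V,S \right)} = 0 V - 8 S = 0 - 8 S = - 8 S$)
$x{\left(w{\left(-6 \right)} \right)} I{\left(-11,\frac{1}{T} \right)} = - 64 \left(- \frac{8}{16}\right) = - 64 \left(\left(-8\right) \frac{1}{16}\right) = \left(-64\right) \left(- \frac{1}{2}\right) = 32$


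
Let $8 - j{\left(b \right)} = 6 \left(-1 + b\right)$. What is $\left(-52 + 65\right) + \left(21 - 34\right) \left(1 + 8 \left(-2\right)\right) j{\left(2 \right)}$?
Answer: $403$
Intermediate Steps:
$j{\left(b \right)} = 14 - 6 b$ ($j{\left(b \right)} = 8 - 6 \left(-1 + b\right) = 8 - \left(-6 + 6 b\right) = 14 - 6 b$)
$\left(-52 + 65\right) + \left(21 - 34\right) \left(1 + 8 \left(-2\right)\right) j{\left(2 \right)} = \left(-52 + 65\right) + \left(21 - 34\right) \left(1 + 8 \left(-2\right)\right) \left(14 - 12\right) = 13 + - 13 \left(1 - 16\right) \left(14 - 12\right) = 13 + \left(-13\right) \left(-15\right) 2 = 13 + 195 \cdot 2 = 13 + 390 = 403$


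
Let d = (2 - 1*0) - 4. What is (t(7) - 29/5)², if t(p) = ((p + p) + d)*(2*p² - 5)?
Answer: 30813601/25 ≈ 1.2325e+6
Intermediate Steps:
d = -2 (d = (2 + 0) - 4 = 2 - 4 = -2)
t(p) = (-5 + 2*p²)*(-2 + 2*p) (t(p) = ((p + p) - 2)*(2*p² - 5) = (2*p - 2)*(-5 + 2*p²) = (-2 + 2*p)*(-5 + 2*p²) = (-5 + 2*p²)*(-2 + 2*p))
(t(7) - 29/5)² = ((10 - 10*7 - 4*7² + 4*7³) - 29/5)² = ((10 - 70 - 4*49 + 4*343) - 29*⅕)² = ((10 - 70 - 196 + 1372) - 29/5)² = (1116 - 29/5)² = (5551/5)² = 30813601/25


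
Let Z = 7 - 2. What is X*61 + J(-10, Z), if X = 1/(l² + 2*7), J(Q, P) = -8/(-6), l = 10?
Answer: 71/38 ≈ 1.8684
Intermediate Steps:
Z = 5
J(Q, P) = 4/3 (J(Q, P) = -8*(-⅙) = 4/3)
X = 1/114 (X = 1/(10² + 2*7) = 1/(100 + 14) = 1/114 ≈ 0.0087719)
X*61 + J(-10, Z) = (1/114)*61 + 4/3 = 61/114 + 4/3 = 71/38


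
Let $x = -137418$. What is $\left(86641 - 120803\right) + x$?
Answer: $-171580$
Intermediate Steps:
$\left(86641 - 120803\right) + x = \left(86641 - 120803\right) - 137418 = -34162 - 137418 = -171580$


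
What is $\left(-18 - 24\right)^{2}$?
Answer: $1764$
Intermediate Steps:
$\left(-18 - 24\right)^{2} = \left(-42\right)^{2} = 1764$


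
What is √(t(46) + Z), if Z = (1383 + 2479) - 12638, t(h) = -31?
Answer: I*√8807 ≈ 93.846*I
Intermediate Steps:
Z = -8776 (Z = 3862 - 12638 = -8776)
√(t(46) + Z) = √(-31 - 8776) = √(-8807) = I*√8807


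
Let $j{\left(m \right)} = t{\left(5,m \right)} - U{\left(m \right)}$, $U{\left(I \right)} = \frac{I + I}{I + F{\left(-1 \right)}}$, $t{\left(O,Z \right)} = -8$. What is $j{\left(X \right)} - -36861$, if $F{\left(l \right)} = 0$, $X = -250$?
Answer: $36851$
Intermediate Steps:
$U{\left(I \right)} = 2$ ($U{\left(I \right)} = \frac{I + I}{I + 0} = \frac{2 I}{I} = 2$)
$j{\left(m \right)} = -10$ ($j{\left(m \right)} = -8 - 2 = -10$)
$j{\left(X \right)} - -36861 = -10 - -36861 = -10 + 36861 = 36851$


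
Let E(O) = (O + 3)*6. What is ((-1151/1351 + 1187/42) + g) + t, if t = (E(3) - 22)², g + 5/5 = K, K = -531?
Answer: -2501431/8106 ≈ -308.59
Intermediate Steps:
E(O) = 18 + 6*O (E(O) = (3 + O)*6 = 18 + 6*O)
g = -532 (g = -1 - 531 = -532)
t = 196 (t = ((18 + 6*3) - 22)² = ((18 + 18) - 22)² = (36 - 22)² = 14² = 196)
((-1151/1351 + 1187/42) + g) + t = ((-1151/1351 + 1187/42) - 532) + 196 = (222185/8106 - 532) + 196 = -4090207/8106 + 196 = -2501431/8106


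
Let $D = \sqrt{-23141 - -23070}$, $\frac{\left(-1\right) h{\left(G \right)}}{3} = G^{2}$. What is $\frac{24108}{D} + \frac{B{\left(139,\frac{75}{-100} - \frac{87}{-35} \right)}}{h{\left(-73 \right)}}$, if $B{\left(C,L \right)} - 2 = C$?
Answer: $- \frac{47}{5329} - \frac{24108 i \sqrt{71}}{71} \approx -0.0088197 - 2861.1 i$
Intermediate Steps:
$h{\left(G \right)} = - 3 G^{2}$
$B{\left(C,L \right)} = 2 + C$
$D = i \sqrt{71}$ ($D = \sqrt{-23141 + 23070} = \sqrt{-71} = i \sqrt{71} \approx 8.4261 i$)
$\frac{24108}{D} + \frac{B{\left(139,\frac{75}{-100} - \frac{87}{-35} \right)}}{h{\left(-73 \right)}} = \frac{24108}{i \sqrt{71}} + \frac{2 + 139}{\left(-3\right) \left(-73\right)^{2}} = 24108 \left(- \frac{i \sqrt{71}}{71}\right) + \frac{141}{\left(-3\right) 5329} = - \frac{24108 i \sqrt{71}}{71} + \frac{141}{-15987} = - \frac{24108 i \sqrt{71}}{71} + 141 \left(- \frac{1}{15987}\right) = - \frac{24108 i \sqrt{71}}{71} - \frac{47}{5329} = - \frac{47}{5329} - \frac{24108 i \sqrt{71}}{71}$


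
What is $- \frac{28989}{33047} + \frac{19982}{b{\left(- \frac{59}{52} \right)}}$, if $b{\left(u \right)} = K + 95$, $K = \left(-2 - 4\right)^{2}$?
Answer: $\frac{656547595}{4329157} \approx 151.66$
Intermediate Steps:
$K = 36$ ($K = \left(-6\right)^{2} = 36$)
$b{\left(u \right)} = 131$ ($b{\left(u \right)} = 36 + 95 = 131$)
$- \frac{28989}{33047} + \frac{19982}{b{\left(- \frac{59}{52} \right)}} = - \frac{28989}{33047} + \frac{19982}{131} = \frac{656547595}{4329157}$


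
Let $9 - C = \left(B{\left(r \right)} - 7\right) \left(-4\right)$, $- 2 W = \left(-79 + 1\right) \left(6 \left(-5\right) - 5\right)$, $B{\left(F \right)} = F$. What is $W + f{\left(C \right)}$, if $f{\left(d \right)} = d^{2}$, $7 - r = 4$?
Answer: $-1316$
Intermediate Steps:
$r = 3$ ($r = 7 - 4 = 3$)
$W = -1365$ ($W = - \frac{\left(-79 + 1\right) \left(6 \left(-5\right) - 5\right)}{2} = - \frac{\left(-78\right) \left(-30 - 5\right)}{2} = - \frac{\left(-78\right) \left(-35\right)}{2} = \left(- \frac{1}{2}\right) 2730 = -1365$)
$C = -7$ ($C = 9 - \left(3 - 7\right) \left(-4\right) = 9 - \left(-4\right) \left(-4\right) = 9 - 16 = -7$)
$W + f{\left(C \right)} = -1365 + \left(-7\right)^{2} = -1365 + 49 = -1316$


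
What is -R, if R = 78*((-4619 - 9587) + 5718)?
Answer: 662064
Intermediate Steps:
R = -662064 (R = 78*(-14206 + 5718) = 78*(-8488) = -662064)
-R = -1*(-662064) = 662064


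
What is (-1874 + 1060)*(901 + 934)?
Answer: -1493690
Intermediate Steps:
(-1874 + 1060)*(901 + 934) = -814*1835 = -1493690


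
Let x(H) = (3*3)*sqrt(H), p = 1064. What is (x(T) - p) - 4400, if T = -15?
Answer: -5464 + 9*I*sqrt(15) ≈ -5464.0 + 34.857*I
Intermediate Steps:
x(H) = 9*sqrt(H)
(x(T) - p) - 4400 = (9*sqrt(-15) - 1*1064) - 4400 = (9*(I*sqrt(15)) - 1064) - 4400 = (9*I*sqrt(15) - 1064) - 4400 = (-1064 + 9*I*sqrt(15)) - 4400 = -5464 + 9*I*sqrt(15)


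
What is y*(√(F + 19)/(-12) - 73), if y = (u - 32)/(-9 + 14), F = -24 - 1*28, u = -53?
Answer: 1241 + 17*I*√33/12 ≈ 1241.0 + 8.1381*I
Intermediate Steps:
F = -52 (F = -24 - 28 = -52)
y = -17 (y = (-53 - 32)/(-9 + 14) = -85/5 = -85*⅕ = -17)
y*(√(F + 19)/(-12) - 73) = -17*(√(-52 + 19)/(-12) - 73) = -17*(√(-33)*(-1/12) - 73) = -17*((I*√33)*(-1/12) - 73) = -17*(-I*√33/12 - 73) = -17*(-73 - I*√33/12) = 1241 + 17*I*√33/12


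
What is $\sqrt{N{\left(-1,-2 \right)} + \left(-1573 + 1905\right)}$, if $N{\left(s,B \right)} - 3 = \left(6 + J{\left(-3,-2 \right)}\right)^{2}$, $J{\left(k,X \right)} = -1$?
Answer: $6 \sqrt{10} \approx 18.974$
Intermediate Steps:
$N{\left(s,B \right)} = 28$ ($N{\left(s,B \right)} = 3 + \left(6 - 1\right)^{2} = 3 + 5^{2} = 3 + 25 = 28$)
$\sqrt{N{\left(-1,-2 \right)} + \left(-1573 + 1905\right)} = \sqrt{28 + \left(-1573 + 1905\right)} = \sqrt{28 + 332} = \sqrt{360} = 6 \sqrt{10}$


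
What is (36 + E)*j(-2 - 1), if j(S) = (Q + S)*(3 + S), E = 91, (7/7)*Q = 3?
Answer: 0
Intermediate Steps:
Q = 3
j(S) = (3 + S)² (j(S) = (3 + S)*(3 + S) = (3 + S)²)
(36 + E)*j(-2 - 1) = (36 + 91)*(9 + (-2 - 1)² + 6*(-2 - 1)) = 127*(9 + (-3)² + 6*(-3)) = 127*(9 + 9 - 18) = 127*0 = 0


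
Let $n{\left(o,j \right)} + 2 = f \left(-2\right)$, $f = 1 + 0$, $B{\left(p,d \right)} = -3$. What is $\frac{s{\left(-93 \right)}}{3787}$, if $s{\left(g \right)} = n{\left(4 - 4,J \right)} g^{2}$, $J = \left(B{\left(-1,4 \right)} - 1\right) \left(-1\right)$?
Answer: $- \frac{34596}{3787} \approx -9.1355$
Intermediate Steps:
$f = 1$
$J = 4$ ($J = \left(-3 - 1\right) \left(-1\right) = \left(-4\right) \left(-1\right) = 4$)
$n{\left(o,j \right)} = -4$ ($n{\left(o,j \right)} = -2 + 1 \left(-2\right) = -2 - 2 = -4$)
$s{\left(g \right)} = - 4 g^{2}$
$\frac{s{\left(-93 \right)}}{3787} = \frac{\left(-4\right) \left(-93\right)^{2}}{3787} = \left(-4\right) 8649 \cdot \frac{1}{3787} = \left(-34596\right) \frac{1}{3787} = - \frac{34596}{3787}$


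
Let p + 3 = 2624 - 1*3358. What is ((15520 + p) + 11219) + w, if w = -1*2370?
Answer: 23632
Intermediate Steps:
p = -737 (p = -3 + (2624 - 1*3358) = -3 + (2624 - 3358) = -3 - 734 = -737)
w = -2370
((15520 + p) + 11219) + w = ((15520 - 737) + 11219) - 2370 = (14783 + 11219) - 2370 = 26002 - 2370 = 23632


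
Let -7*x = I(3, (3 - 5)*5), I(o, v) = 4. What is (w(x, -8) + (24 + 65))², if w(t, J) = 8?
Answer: 9409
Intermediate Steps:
x = -4/7 (x = -⅐*4 = -4/7 ≈ -0.57143)
(w(x, -8) + (24 + 65))² = (8 + (24 + 65))² = (8 + 89)² = 97² = 9409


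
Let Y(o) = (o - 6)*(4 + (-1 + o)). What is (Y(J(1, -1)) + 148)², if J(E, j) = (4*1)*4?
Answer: 114244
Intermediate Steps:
J(E, j) = 16 (J(E, j) = 4*4 = 16)
Y(o) = (-6 + o)*(3 + o)
(Y(J(1, -1)) + 148)² = ((-18 + 16² - 3*16) + 148)² = ((-18 + 256 - 48) + 148)² = (190 + 148)² = 338² = 114244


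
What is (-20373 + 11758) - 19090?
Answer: -27705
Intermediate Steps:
(-20373 + 11758) - 19090 = -8615 - 19090 = -27705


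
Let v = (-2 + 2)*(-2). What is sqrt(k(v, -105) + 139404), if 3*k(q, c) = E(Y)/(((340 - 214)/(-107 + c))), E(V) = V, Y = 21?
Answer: sqrt(1254530)/3 ≈ 373.35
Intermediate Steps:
v = 0 (v = 0*(-2) = 0)
k(q, c) = -107/18 + c/18 (k(q, c) = (21/(((340 - 214)/(-107 + c))))/3 = (21/((126/(-107 + c))))/3 = (21*(-107/126 + c/126))/3 = (-107/6 + c/6)/3 = -107/18 + c/18)
sqrt(k(v, -105) + 139404) = sqrt((-107/18 + (1/18)*(-105)) + 139404) = sqrt((-107/18 - 35/6) + 139404) = sqrt(-106/9 + 139404) = sqrt(1254530/9) = sqrt(1254530)/3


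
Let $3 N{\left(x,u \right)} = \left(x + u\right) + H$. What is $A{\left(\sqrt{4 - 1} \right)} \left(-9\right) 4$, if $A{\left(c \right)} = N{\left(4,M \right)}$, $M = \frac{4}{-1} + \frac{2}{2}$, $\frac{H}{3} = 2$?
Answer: $-84$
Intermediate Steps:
$H = 6$ ($H = 3 \cdot 2 = 6$)
$M = -3$ ($M = 4 \left(-1\right) + 2 \cdot \frac{1}{2} = -4 + 1 = -3$)
$N{\left(x,u \right)} = 2 + \frac{u}{3} + \frac{x}{3}$ ($N{\left(x,u \right)} = \frac{\left(x + u\right) + 6}{3} = \frac{\left(u + x\right) + 6}{3} = \frac{6 + u + x}{3} = 2 + \frac{u}{3} + \frac{x}{3}$)
$A{\left(c \right)} = \frac{7}{3}$ ($A{\left(c \right)} = 2 + \frac{1}{3} \left(-3\right) + \frac{1}{3} \cdot 4 = 2 - 1 + \frac{4}{3} = \frac{7}{3}$)
$A{\left(\sqrt{4 - 1} \right)} \left(-9\right) 4 = \frac{7}{3} \left(-9\right) 4 = \left(-21\right) 4 = -84$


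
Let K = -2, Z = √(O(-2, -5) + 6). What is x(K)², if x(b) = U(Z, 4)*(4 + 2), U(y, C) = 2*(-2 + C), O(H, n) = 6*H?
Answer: 576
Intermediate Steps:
Z = I*√6 (Z = √(6*(-2) + 6) = √(-12 + 6) = √(-6) = I*√6 ≈ 2.4495*I)
U(y, C) = -4 + 2*C
x(b) = 24 (x(b) = (-4 + 2*4)*(4 + 2) = (-4 + 8)*6 = 4*6 = 24)
x(K)² = 24² = 576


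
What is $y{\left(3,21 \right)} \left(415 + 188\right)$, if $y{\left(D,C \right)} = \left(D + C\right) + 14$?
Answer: $22914$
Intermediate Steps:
$y{\left(D,C \right)} = 14 + C + D$ ($y{\left(D,C \right)} = \left(C + D\right) + 14 = 14 + C + D$)
$y{\left(3,21 \right)} \left(415 + 188\right) = \left(14 + 21 + 3\right) \left(415 + 188\right) = 38 \cdot 603 = 22914$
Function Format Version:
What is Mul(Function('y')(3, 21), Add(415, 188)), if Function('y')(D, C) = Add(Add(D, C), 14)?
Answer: 22914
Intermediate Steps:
Function('y')(D, C) = Add(14, C, D) (Function('y')(D, C) = Add(Add(C, D), 14) = Add(14, C, D))
Mul(Function('y')(3, 21), Add(415, 188)) = Mul(Add(14, 21, 3), Add(415, 188)) = Mul(38, 603) = 22914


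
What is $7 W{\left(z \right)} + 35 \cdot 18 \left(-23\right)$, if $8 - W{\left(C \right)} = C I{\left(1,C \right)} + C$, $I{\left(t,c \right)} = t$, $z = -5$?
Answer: $-14364$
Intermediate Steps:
$W{\left(C \right)} = 8 - 2 C$ ($W{\left(C \right)} = 8 - \left(C 1 + C\right) = 8 - \left(C + C\right) = 8 - 2 C$)
$7 W{\left(z \right)} + 35 \cdot 18 \left(-23\right) = 7 \left(8 - -10\right) + 35 \cdot 18 \left(-23\right) = 7 \left(8 + 10\right) + 630 \left(-23\right) = 7 \cdot 18 - 14490 = 126 - 14490 = -14364$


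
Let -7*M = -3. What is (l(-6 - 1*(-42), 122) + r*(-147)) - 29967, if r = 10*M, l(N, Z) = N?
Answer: -30561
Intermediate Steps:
M = 3/7 (M = -1/7*(-3) = 3/7 ≈ 0.42857)
r = 30/7 (r = 10*(3/7) = 30/7 ≈ 4.2857)
(l(-6 - 1*(-42), 122) + r*(-147)) - 29967 = ((-6 - 1*(-42)) + (30/7)*(-147)) - 29967 = ((-6 + 42) - 630) - 29967 = (36 - 630) - 29967 = -594 - 29967 = -30561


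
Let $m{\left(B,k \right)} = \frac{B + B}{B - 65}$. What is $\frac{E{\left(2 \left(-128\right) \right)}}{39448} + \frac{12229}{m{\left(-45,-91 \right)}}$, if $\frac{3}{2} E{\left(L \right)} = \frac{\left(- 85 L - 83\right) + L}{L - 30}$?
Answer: $\frac{758830223953}{50769576} \approx 14947.0$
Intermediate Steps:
$E{\left(L \right)} = \frac{2 \left(-83 - 84 L\right)}{3 \left(-30 + L\right)}$ ($E{\left(L \right)} = \frac{2 \frac{\left(- 85 L - 83\right) + L}{L - 30}}{3} = \frac{2 \frac{\left(-83 - 85 L\right) + L}{-30 + L}}{3} = \frac{2 \frac{-83 - 84 L}{-30 + L}}{3} = \frac{2 \left(-83 - 84 L\right)}{3 \left(-30 + L\right)}$)
$m{\left(B,k \right)} = \frac{2 B}{-65 + B}$
$\frac{E{\left(2 \left(-128\right) \right)}}{39448} + \frac{12229}{m{\left(-45,-91 \right)}} = \frac{\frac{2}{3} \frac{1}{-30 + 2 \left(-128\right)} \left(-83 - 84 \cdot 2 \left(-128\right)\right)}{39448} + \frac{12229}{2 \left(-45\right) \frac{1}{-65 - 45}} = \frac{2 \left(-83 - -21504\right)}{3 \left(-30 - 256\right)} \frac{1}{39448} + \frac{12229}{2 \left(-45\right) \frac{1}{-110}} = \frac{2 \left(-83 + 21504\right)}{3 \left(-286\right)} \frac{1}{39448} + \frac{12229}{2 \left(-45\right) \left(- \frac{1}{110}\right)} = \frac{2}{3} \left(- \frac{1}{286}\right) 21421 \cdot \frac{1}{39448} + \frac{12229}{\frac{9}{11}} = \left(- \frac{21421}{429}\right) \frac{1}{39448} + 12229 \cdot \frac{11}{9} = - \frac{21421}{16923192} + \frac{134519}{9} = \frac{758830223953}{50769576}$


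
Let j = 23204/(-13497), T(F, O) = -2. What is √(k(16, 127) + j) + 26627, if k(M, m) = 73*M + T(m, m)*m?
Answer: 26627 + √166189289838/13497 ≈ 26657.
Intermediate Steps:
k(M, m) = -2*m + 73*M (k(M, m) = 73*M - 2*m = -2*m + 73*M)
j = -23204/13497 (j = 23204*(-1/13497) = -23204/13497 ≈ -1.7192)
√(k(16, 127) + j) + 26627 = √((-2*127 + 73*16) - 23204/13497) + 26627 = √((-254 + 1168) - 23204/13497) + 26627 = √(914 - 23204/13497) + 26627 = √(12313054/13497) + 26627 = √166189289838/13497 + 26627 = 26627 + √166189289838/13497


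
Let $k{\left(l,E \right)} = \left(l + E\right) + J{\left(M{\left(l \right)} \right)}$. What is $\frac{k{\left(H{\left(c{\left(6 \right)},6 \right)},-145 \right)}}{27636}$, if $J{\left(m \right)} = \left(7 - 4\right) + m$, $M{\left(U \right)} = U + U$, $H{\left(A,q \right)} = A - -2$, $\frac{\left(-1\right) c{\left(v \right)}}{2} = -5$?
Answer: $- \frac{53}{13818} \approx -0.0038356$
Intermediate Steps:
$c{\left(v \right)} = 10$ ($c{\left(v \right)} = \left(-2\right) \left(-5\right) = 10$)
$H{\left(A,q \right)} = 2 + A$ ($H{\left(A,q \right)} = A + 2 = 2 + A$)
$M{\left(U \right)} = 2 U$
$J{\left(m \right)} = 3 + m$
$k{\left(l,E \right)} = 3 + E + 3 l$ ($k{\left(l,E \right)} = \left(l + E\right) + \left(3 + 2 l\right) = \left(E + l\right) + \left(3 + 2 l\right) = 3 + E + 3 l$)
$\frac{k{\left(H{\left(c{\left(6 \right)},6 \right)},-145 \right)}}{27636} = \frac{3 - 145 + 3 \left(2 + 10\right)}{27636} = \left(3 - 145 + 3 \cdot 12\right) \frac{1}{27636} = \left(3 - 145 + 36\right) \frac{1}{27636} = \left(-106\right) \frac{1}{27636} = - \frac{53}{13818}$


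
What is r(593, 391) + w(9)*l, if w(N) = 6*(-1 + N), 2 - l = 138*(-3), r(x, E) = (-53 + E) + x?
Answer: 20899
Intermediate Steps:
r(x, E) = -53 + E + x
l = 416 (l = 2 - 138*(-3) = 2 - 1*(-414) = 2 + 414 = 416)
w(N) = -6 + 6*N
r(593, 391) + w(9)*l = (-53 + 391 + 593) + (-6 + 6*9)*416 = 931 + (-6 + 54)*416 = 931 + 48*416 = 931 + 19968 = 20899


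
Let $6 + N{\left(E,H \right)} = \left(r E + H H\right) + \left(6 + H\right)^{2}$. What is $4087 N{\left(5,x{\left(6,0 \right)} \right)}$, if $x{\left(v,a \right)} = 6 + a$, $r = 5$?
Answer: $813313$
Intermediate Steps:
$N{\left(E,H \right)} = -6 + H^{2} + \left(6 + H\right)^{2} + 5 E$ ($N{\left(E,H \right)} = -6 + \left(\left(5 E + H H\right) + \left(6 + H\right)^{2}\right) = -6 + \left(\left(5 E + H^{2}\right) + \left(6 + H\right)^{2}\right) = -6 + \left(\left(H^{2} + 5 E\right) + \left(6 + H\right)^{2}\right) = -6 + \left(H^{2} + \left(6 + H\right)^{2} + 5 E\right) = -6 + H^{2} + \left(6 + H\right)^{2} + 5 E$)
$4087 N{\left(5,x{\left(6,0 \right)} \right)} = 4087 \left(-6 + \left(6 + 0\right)^{2} + \left(6 + \left(6 + 0\right)\right)^{2} + 5 \cdot 5\right) = 4087 \left(-6 + 6^{2} + \left(6 + 6\right)^{2} + 25\right) = 4087 \left(-6 + 36 + 12^{2} + 25\right) = 4087 \left(-6 + 36 + 144 + 25\right) = 4087 \cdot 199 = 813313$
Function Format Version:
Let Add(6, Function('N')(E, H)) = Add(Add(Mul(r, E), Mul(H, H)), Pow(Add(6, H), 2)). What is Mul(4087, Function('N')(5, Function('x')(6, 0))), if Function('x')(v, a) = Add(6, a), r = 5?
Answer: 813313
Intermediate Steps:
Function('N')(E, H) = Add(-6, Pow(H, 2), Pow(Add(6, H), 2), Mul(5, E)) (Function('N')(E, H) = Add(-6, Add(Add(Mul(5, E), Mul(H, H)), Pow(Add(6, H), 2))) = Add(-6, Add(Add(Mul(5, E), Pow(H, 2)), Pow(Add(6, H), 2))) = Add(-6, Add(Add(Pow(H, 2), Mul(5, E)), Pow(Add(6, H), 2))) = Add(-6, Add(Pow(H, 2), Pow(Add(6, H), 2), Mul(5, E))) = Add(-6, Pow(H, 2), Pow(Add(6, H), 2), Mul(5, E)))
Mul(4087, Function('N')(5, Function('x')(6, 0))) = Mul(4087, Add(-6, Pow(Add(6, 0), 2), Pow(Add(6, Add(6, 0)), 2), Mul(5, 5))) = Mul(4087, Add(-6, Pow(6, 2), Pow(Add(6, 6), 2), 25)) = Mul(4087, Add(-6, 36, Pow(12, 2), 25)) = Mul(4087, Add(-6, 36, 144, 25)) = Mul(4087, 199) = 813313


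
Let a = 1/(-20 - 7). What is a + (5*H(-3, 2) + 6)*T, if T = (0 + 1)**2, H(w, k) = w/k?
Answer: -83/54 ≈ -1.5370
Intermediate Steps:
T = 1 (T = 1**2 = 1)
a = -1/27 (a = 1/(-27) = -1/27 ≈ -0.037037)
a + (5*H(-3, 2) + 6)*T = -1/27 + (5*(-3/2) + 6)*1 = -1/27 + (-15/2 + 6)*1 = -1/27 - 3/2*1 = -1/27 - 3/2 = -83/54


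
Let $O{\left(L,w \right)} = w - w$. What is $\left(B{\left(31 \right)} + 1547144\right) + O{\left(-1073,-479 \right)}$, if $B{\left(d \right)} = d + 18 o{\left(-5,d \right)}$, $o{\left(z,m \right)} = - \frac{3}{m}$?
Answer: $\frac{47962371}{31} \approx 1.5472 \cdot 10^{6}$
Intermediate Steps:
$B{\left(d \right)} = d - \frac{54}{d}$ ($B{\left(d \right)} = d + 18 \left(- \frac{3}{d}\right) = d - \frac{54}{d}$)
$O{\left(L,w \right)} = 0$
$\left(B{\left(31 \right)} + 1547144\right) + O{\left(-1073,-479 \right)} = \left(\left(31 - \frac{54}{31}\right) + 1547144\right) + 0 = \left(\frac{907}{31} + 1547144\right) + 0 = \frac{47962371}{31} + 0 = \frac{47962371}{31}$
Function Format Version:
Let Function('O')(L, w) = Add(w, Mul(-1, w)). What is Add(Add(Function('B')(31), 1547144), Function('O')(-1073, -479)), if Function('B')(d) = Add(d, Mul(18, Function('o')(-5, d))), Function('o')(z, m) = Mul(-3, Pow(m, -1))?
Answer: Rational(47962371, 31) ≈ 1.5472e+6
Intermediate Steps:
Function('B')(d) = Add(d, Mul(-54, Pow(d, -1))) (Function('B')(d) = Add(d, Mul(18, Mul(-3, Pow(d, -1)))) = Add(d, Mul(-54, Pow(d, -1))))
Function('O')(L, w) = 0
Add(Add(Function('B')(31), 1547144), Function('O')(-1073, -479)) = Add(Add(Add(31, Mul(-54, Pow(31, -1))), 1547144), 0) = Add(Add(Add(31, Mul(-54, Rational(1, 31))), 1547144), 0) = Add(Add(Add(31, Rational(-54, 31)), 1547144), 0) = Add(Add(Rational(907, 31), 1547144), 0) = Add(Rational(47962371, 31), 0) = Rational(47962371, 31)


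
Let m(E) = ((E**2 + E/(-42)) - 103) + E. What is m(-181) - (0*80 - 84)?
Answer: 1367743/42 ≈ 32565.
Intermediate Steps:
m(E) = -103 + E**2 + 41*E/42 (m(E) = ((E**2 - E/42) - 103) + E = (-103 + E**2 - E/42) + E = -103 + E**2 + 41*E/42)
m(-181) - (0*80 - 84) = (-103 + (-181)**2 + (41/42)*(-181)) - (0*80 - 84) = (-103 + 32761 - 7421/42) - (0 - 84) = 1364215/42 - 1*(-84) = 1364215/42 + 84 = 1367743/42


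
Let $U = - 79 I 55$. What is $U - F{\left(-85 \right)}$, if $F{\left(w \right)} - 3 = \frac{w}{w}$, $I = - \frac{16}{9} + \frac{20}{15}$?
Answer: $\frac{17344}{9} \approx 1927.1$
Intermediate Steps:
$I = - \frac{4}{9}$ ($I = \left(-16\right) \frac{1}{9} + 20 \cdot \frac{1}{15} = - \frac{16}{9} + \frac{4}{3} = - \frac{4}{9} \approx -0.44444$)
$F{\left(w \right)} = 4$ ($F{\left(w \right)} = 3 + \frac{w}{w} = 3 + 1 = 4$)
$U = \frac{17380}{9}$ ($U = \left(-79\right) \left(- \frac{4}{9}\right) 55 = \frac{316}{9} \cdot 55 = \frac{17380}{9} \approx 1931.1$)
$U - F{\left(-85 \right)} = \frac{17380}{9} - 4 = \frac{17344}{9}$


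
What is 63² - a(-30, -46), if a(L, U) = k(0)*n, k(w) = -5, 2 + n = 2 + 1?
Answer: 3974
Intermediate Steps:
n = 1 (n = -2 + (2 + 1) = -2 + 3 = 1)
a(L, U) = -5 (a(L, U) = -5*1 = -5)
63² - a(-30, -46) = 63² - 1*(-5) = 3969 + 5 = 3974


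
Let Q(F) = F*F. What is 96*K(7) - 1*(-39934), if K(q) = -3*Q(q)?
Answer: 25822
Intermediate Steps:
Q(F) = F²
K(q) = -3*q²
96*K(7) - 1*(-39934) = 96*(-3*7²) - 1*(-39934) = 96*(-3*49) + 39934 = 96*(-147) + 39934 = -14112 + 39934 = 25822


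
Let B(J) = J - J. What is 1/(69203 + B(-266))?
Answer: 1/69203 ≈ 1.4450e-5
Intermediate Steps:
B(J) = 0
1/(69203 + B(-266)) = 1/(69203 + 0) = 1/69203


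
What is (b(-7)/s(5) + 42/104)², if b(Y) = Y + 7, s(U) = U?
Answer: 441/2704 ≈ 0.16309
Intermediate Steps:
b(Y) = 7 + Y
(b(-7)/s(5) + 42/104)² = ((7 - 7)/5 + 42/104)² = (0*(⅕) + 42*(1/104))² = (0 + 21/52)² = (21/52)² = 441/2704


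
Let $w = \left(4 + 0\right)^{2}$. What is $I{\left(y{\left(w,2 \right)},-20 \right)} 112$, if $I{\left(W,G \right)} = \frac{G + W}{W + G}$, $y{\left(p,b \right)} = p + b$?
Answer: $112$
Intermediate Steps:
$w = 16$ ($w = 4^{2} = 16$)
$y{\left(p,b \right)} = b + p$
$I{\left(W,G \right)} = 1$ ($I{\left(W,G \right)} = \frac{G + W}{G + W} = 1$)
$I{\left(y{\left(w,2 \right)},-20 \right)} 112 = 1 \cdot 112 = 112$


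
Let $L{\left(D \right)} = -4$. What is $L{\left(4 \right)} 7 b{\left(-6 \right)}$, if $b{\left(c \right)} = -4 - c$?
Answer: $-56$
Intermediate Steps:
$L{\left(4 \right)} 7 b{\left(-6 \right)} = \left(-4\right) 7 \left(-4 - -6\right) = - 28 \left(-4 + 6\right) = \left(-28\right) 2 = -56$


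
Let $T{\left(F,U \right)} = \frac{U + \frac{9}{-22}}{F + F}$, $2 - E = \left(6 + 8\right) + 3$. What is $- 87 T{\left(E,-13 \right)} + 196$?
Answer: $\frac{6913}{44} \approx 157.11$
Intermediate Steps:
$E = -15$ ($E = 2 - \left(\left(6 + 8\right) + 3\right) = 2 - \left(14 + 3\right) = 2 - 17 = -15$)
$T{\left(F,U \right)} = \frac{- \frac{9}{22} + U}{2 F}$ ($T{\left(F,U \right)} = \frac{U + 9 \left(- \frac{1}{22}\right)}{2 F} = \left(U - \frac{9}{22}\right) \frac{1}{2 F} = \left(- \frac{9}{22} + U\right) \frac{1}{2 F} = \frac{- \frac{9}{22} + U}{2 F}$)
$- 87 T{\left(E,-13 \right)} + 196 = - 87 \frac{-9 + 22 \left(-13\right)}{44 \left(-15\right)} + 196 = - 87 \cdot \frac{1}{44} \left(- \frac{1}{15}\right) \left(-9 - 286\right) + 196 = - 87 \cdot \frac{1}{44} \left(- \frac{1}{15}\right) \left(-295\right) + 196 = \left(-87\right) \frac{59}{132} + 196 = - \frac{1711}{44} + 196 = \frac{6913}{44}$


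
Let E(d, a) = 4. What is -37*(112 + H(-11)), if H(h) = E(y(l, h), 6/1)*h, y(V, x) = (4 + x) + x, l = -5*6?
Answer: -2516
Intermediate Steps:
l = -30
y(V, x) = 4 + 2*x
H(h) = 4*h
-37*(112 + H(-11)) = -37*(112 + 4*(-11)) = -37*(112 - 44) = -37*68 = -2516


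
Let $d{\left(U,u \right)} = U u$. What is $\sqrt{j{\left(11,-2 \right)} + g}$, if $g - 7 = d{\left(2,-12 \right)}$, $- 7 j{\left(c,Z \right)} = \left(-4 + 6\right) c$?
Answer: $\frac{i \sqrt{987}}{7} \approx 4.4881 i$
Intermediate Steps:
$j{\left(c,Z \right)} = - \frac{2 c}{7}$ ($j{\left(c,Z \right)} = - \frac{\left(-4 + 6\right) c}{7} = - \frac{2 c}{7}$)
$g = -17$ ($g = 7 + 2 \left(-12\right) = 7 - 24 = -17$)
$\sqrt{j{\left(11,-2 \right)} + g} = \sqrt{\left(- \frac{2}{7}\right) 11 - 17} = \sqrt{- \frac{22}{7} - 17} = \sqrt{- \frac{141}{7}} = \frac{i \sqrt{987}}{7}$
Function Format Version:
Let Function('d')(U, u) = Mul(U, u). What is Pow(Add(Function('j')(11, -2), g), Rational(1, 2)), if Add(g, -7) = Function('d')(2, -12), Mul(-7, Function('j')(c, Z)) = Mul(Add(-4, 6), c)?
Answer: Mul(Rational(1, 7), I, Pow(987, Rational(1, 2))) ≈ Mul(4.4881, I)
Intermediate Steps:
Function('j')(c, Z) = Mul(Rational(-2, 7), c) (Function('j')(c, Z) = Mul(Rational(-1, 7), Mul(Add(-4, 6), c)) = Mul(Rational(-1, 7), Mul(2, c)) = Mul(Rational(-2, 7), c))
g = -17 (g = Add(7, Mul(2, -12)) = Add(7, -24) = -17)
Pow(Add(Function('j')(11, -2), g), Rational(1, 2)) = Pow(Add(Mul(Rational(-2, 7), 11), -17), Rational(1, 2)) = Pow(Add(Rational(-22, 7), -17), Rational(1, 2)) = Pow(Rational(-141, 7), Rational(1, 2)) = Mul(Rational(1, 7), I, Pow(987, Rational(1, 2)))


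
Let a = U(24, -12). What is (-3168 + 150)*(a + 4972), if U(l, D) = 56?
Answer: -15174504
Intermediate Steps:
a = 56
(-3168 + 150)*(a + 4972) = (-3168 + 150)*(56 + 4972) = -3018*5028 = -15174504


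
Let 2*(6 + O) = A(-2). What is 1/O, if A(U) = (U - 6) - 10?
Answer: -1/15 ≈ -0.066667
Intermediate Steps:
A(U) = -16 + U (A(U) = (-6 + U) - 10 = -16 + U)
O = -15 (O = -6 + (-16 - 2)/2 = -6 + (½)*(-18) = -6 - 9 = -15)
1/O = 1/(-15) = -1/15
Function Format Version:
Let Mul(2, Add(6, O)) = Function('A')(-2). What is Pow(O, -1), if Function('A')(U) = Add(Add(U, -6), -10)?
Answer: Rational(-1, 15) ≈ -0.066667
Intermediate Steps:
Function('A')(U) = Add(-16, U) (Function('A')(U) = Add(Add(-6, U), -10) = Add(-16, U))
O = -15 (O = Add(-6, Mul(Rational(1, 2), Add(-16, -2))) = Add(-6, Mul(Rational(1, 2), -18)) = Add(-6, -9) = -15)
Pow(O, -1) = Pow(-15, -1) = Rational(-1, 15)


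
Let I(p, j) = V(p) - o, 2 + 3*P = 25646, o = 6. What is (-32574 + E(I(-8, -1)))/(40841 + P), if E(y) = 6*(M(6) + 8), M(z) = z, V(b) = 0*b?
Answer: -10830/16463 ≈ -0.65784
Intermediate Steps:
V(b) = 0
P = 8548 (P = -2/3 + (1/3)*25646 = -2/3 + 25646/3 = 8548)
I(p, j) = -6 (I(p, j) = 0 - 1*6 = 0 - 6 = -6)
E(y) = 84 (E(y) = 6*(6 + 8) = 6*14 = 84)
(-32574 + E(I(-8, -1)))/(40841 + P) = (-32574 + 84)/(40841 + 8548) = -32490/49389 = -32490*1/49389 = -10830/16463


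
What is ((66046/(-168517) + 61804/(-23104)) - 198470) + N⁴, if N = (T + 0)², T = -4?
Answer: -129394851397191/973354192 ≈ -1.3294e+5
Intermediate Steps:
N = 16 (N = (-4 + 0)² = (-4)² = 16)
((66046/(-168517) + 61804/(-23104)) - 198470) + N⁴ = ((66046/(-168517) + 61804/(-23104)) - 198470) + 16⁴ = ((66046*(-1/168517) + 61804*(-1/23104)) - 198470) + 65536 = ((-66046/168517 - 15451/5776) - 198470) + 65536 = (-2985237863/973354192 - 198470) + 65536 = -193184591724103/973354192 + 65536 = -129394851397191/973354192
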